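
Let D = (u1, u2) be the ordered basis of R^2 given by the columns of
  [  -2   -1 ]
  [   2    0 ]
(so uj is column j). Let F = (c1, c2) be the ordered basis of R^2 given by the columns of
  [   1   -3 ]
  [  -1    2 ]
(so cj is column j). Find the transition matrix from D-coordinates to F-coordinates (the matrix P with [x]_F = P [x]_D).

Let M have columns uj and N have columns cj. Then for every x, N [x]_F = x = M [x]_D, so P = N^(-1) M.
Since det N = -1, N^(-1) has integer entries; multiplying gives P = [[-2, 2], [0, 1]].

[[-2, 2], [0, 1]]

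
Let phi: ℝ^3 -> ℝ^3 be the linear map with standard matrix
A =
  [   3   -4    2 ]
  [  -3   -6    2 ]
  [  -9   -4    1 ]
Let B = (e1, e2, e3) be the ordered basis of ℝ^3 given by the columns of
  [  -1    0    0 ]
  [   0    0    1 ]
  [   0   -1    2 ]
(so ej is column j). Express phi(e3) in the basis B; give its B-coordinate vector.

(0, -2, -2)

Compute phi(e3) = A e3 = (0, -2, -2) in standard coordinates.
Then write this in B-coordinates: solve for y in y_1 e1 + ... + y_3 e3 = (0, -2, -2).
This gives y = (0, -2, -2), which is column 3 of [phi]_B.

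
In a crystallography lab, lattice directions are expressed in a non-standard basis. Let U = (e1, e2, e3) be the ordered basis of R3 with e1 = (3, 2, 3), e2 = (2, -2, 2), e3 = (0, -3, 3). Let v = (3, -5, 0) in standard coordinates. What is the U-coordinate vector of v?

Write v = c_1 e1 + ... + c_3 e3 and solve for the c_i.
Gaussian elimination on [M | v] yields c = (-1, 3, -1).
Check: -e1 + 3e2 - e3 = (3, -5, 0).

(-1, 3, -1)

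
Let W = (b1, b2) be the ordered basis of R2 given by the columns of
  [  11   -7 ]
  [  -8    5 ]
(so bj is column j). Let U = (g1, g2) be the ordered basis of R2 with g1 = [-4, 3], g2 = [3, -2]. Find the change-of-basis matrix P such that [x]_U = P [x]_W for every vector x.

Take x = bj: its W-coordinates are the j-th standard unit vector, so P e_j — column j of P — equals [bj]_U.
b1 = -2g1 + g2, giving column 1 = [-2, 1]; repeating for each j gives P = [[-2, 1], [1, -1]].

[[-2, 1], [1, -1]]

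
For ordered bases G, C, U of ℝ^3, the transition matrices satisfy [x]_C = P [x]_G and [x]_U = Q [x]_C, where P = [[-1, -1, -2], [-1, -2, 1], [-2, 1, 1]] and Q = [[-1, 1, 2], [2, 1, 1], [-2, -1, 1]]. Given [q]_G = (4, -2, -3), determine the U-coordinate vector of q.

(-33, -8, -18)

Apply P to get C-coordinates (4, -3, -13), then Q to get U-coordinates.
The result is [q]_U = (-33, -8, -18).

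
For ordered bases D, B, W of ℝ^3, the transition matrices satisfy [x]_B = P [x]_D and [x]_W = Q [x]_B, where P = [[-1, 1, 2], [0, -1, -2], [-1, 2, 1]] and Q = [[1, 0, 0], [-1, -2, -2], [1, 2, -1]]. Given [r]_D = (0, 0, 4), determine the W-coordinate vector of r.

(8, 0, -12)

Composing the changes, [r]_W = Q P [r]_D.
Q P = [[-1, 1, 2], [3, -3, 0], [0, -3, -3]]; applying this to (0, 0, 4) gives (8, 0, -12).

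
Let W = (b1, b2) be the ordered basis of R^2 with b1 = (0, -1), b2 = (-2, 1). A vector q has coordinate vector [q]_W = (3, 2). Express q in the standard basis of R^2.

(-4, -1)

The coordinates say q = 3b1 + 2b2; adding the scaled basis vectors gives (-4, -1).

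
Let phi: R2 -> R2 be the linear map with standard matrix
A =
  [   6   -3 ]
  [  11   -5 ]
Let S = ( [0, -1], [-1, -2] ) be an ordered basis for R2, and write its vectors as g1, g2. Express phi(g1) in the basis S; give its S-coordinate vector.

Column 1 of [phi]_S is the S-coordinate vector of phi(g1).
In standard coordinates phi(g1) = A g1 = [3, 5].
Converting to S: [3, 5] = g1 - 3g2, so the coordinate vector is [1, -3].

[1, -3]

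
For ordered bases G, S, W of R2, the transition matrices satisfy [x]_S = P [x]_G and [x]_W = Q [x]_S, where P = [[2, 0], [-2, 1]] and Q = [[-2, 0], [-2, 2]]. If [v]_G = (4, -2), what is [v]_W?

(-16, -36)

Apply P to get S-coordinates (8, -10), then Q to get W-coordinates.
The result is [v]_W = (-16, -36).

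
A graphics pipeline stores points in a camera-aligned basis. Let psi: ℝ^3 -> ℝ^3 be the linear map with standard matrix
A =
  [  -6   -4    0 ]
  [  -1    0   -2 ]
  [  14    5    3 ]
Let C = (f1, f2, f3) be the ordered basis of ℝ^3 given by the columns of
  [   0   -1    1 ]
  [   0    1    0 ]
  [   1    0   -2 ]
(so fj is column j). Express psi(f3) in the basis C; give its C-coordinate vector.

Column 3 of [psi]_C is the C-coordinate vector of psi(f3).
In standard coordinates psi(f3) = A f3 = (-6, 3, 8).
Converting to C: (-6, 3, 8) = 2f1 + 3f2 - 3f3, so the coordinate vector is (2, 3, -3).

(2, 3, -3)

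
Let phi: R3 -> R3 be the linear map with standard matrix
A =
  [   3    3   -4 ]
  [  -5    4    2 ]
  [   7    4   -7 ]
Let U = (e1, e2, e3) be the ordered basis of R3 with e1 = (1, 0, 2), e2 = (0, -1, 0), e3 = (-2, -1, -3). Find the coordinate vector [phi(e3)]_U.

(-3, 3, -3)

Column 3 of [phi]_U is the U-coordinate vector of phi(e3).
In standard coordinates phi(e3) = A e3 = (3, 0, 3).
Converting to U: (3, 0, 3) = -3e1 + 3e2 - 3e3, so the coordinate vector is (-3, 3, -3).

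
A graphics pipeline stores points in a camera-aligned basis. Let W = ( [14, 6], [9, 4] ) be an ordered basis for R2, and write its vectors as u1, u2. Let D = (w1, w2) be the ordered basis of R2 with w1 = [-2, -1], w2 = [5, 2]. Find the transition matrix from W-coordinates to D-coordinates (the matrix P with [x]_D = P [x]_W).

[[-2, -2], [2, 1]]

Column j of P is [uj]_D, since P maps W-coordinates to D-coordinates.
Expressing u1 in D: u1 = -2w1 + 2w2, so column 1 of P is [-2, 2].
Doing the same for each uj gives P = [[-2, -2], [2, 1]].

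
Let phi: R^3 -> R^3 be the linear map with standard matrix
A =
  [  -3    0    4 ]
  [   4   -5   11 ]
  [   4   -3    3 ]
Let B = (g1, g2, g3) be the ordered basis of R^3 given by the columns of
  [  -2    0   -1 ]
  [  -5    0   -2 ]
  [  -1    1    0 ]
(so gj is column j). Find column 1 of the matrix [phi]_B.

[-2, 2, 2]

Column 1 of [phi]_B is the B-coordinate vector of phi(g1).
In standard coordinates phi(g1) = A g1 = [2, 6, 4].
Converting to B: [2, 6, 4] = -2g1 + 2g2 + 2g3, so the coordinate vector is [-2, 2, 2].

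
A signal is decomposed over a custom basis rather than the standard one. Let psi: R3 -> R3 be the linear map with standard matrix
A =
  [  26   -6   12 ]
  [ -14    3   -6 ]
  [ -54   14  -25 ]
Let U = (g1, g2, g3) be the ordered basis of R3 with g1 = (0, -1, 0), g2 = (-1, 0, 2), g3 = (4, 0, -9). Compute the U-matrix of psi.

[[3, -2, 2], [2, 2, 0], [2, 0, -1]]

With P the matrix whose columns are g1, ..., g3, [psi]_U = P^(-1) A P.
Column by column: psi(g1) = A g1 = (6, -3, -14); its U-coordinates (3, 2, 2) give column 1.
Continuing for each basis vector yields [psi]_U = [[3, -2, 2], [2, 2, 0], [2, 0, -1]].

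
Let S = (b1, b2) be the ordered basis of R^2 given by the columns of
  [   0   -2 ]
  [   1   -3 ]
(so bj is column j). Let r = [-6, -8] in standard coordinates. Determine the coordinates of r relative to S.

[1, 3]

[r]_S is the unique c with M c = r, where M has columns b1, b2.
System: 0c_1 - 2c_2 = -6, c_1 - 3c_2 = -8; solving gives c_1 = 1, c_2 = 3.
Check: b1 + 3b2 = [-6, -8].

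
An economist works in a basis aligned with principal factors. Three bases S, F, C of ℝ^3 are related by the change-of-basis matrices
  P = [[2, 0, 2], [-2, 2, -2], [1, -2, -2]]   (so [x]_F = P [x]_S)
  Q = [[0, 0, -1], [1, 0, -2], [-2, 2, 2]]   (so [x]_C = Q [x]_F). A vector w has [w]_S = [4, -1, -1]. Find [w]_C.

Composing the changes, [w]_C = Q P [w]_S.
Q P = [[-1, 2, 2], [0, 4, 6], [-6, 0, -12]]; applying this to [4, -1, -1] gives [-8, -10, -12].

[-8, -10, -12]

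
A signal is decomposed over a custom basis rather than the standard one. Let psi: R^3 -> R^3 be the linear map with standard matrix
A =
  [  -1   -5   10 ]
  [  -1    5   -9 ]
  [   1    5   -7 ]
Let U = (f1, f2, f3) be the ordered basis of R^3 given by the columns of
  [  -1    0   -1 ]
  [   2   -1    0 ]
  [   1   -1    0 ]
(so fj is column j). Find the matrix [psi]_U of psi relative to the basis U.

The j-th column of [psi]_U is [psi(fj)]_U.
psi(f1) = A f1 = [1, 2, 2] = 0·f1 - 2f2 - f3, so column 1 is [0, -2, -1].
Repeating for f2, f3 and assembling the columns gives [[0, 2, 2], [-2, 0, 3], [-1, 3, -3]].

[[0, 2, 2], [-2, 0, 3], [-1, 3, -3]]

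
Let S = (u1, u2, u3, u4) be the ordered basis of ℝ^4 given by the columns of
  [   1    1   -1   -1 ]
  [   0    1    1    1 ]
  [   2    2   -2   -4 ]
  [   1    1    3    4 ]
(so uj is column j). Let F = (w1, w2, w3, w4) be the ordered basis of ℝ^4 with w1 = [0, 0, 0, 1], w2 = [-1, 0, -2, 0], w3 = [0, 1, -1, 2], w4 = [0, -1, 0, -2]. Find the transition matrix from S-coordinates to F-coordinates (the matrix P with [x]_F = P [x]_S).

[[1, -1, 1, 2], [-1, -1, 1, 1], [0, 0, 0, 2], [0, -1, -1, 1]]

Take x = uj: its S-coordinates are the j-th standard unit vector, so P e_j — column j of P — equals [uj]_F.
u1 = w1 - w2 + 0·w3 + 0·w4, giving column 1 = [1, -1, 0, 0]; repeating for each j gives P = [[1, -1, 1, 2], [-1, -1, 1, 1], [0, 0, 0, 2], [0, -1, -1, 1]].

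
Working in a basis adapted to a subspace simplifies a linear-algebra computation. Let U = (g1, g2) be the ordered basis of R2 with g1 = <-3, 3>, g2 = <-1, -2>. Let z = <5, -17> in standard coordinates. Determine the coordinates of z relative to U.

We seek scalars with c_1 g1 + c_2 g2 = z; equivalently solve M c = z where the columns of M are g1, g2.
System: -3c_1 - c_2 = 5, 3c_1 - 2c_2 = -17; solving gives c_1 = -3, c_2 = 4.
Check: -3g1 + 4g2 = <5, -17>.

<-3, 4>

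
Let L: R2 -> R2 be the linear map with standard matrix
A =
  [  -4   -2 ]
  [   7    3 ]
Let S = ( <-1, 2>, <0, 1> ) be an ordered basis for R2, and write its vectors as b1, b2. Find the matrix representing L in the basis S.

[[0, 2], [-1, -1]]

The j-th column of [L]_S is [L(bj)]_S.
L(b1) = A b1 = <0, -1> = 0·b1 - b2, so column 1 is <0, -1>.
Repeating for b2 and assembling the columns gives [[0, 2], [-1, -1]].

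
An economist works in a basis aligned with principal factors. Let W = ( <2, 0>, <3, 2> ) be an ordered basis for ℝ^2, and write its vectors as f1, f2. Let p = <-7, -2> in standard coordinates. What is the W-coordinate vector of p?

<-2, -1>

[p]_W is the unique c with M c = p, where M has columns f1, f2.
System: 2c_1 + 3c_2 = -7, 0c_1 + 2c_2 = -2; solving gives c_1 = -2, c_2 = -1.
Check: -2f1 - f2 = <-7, -2>.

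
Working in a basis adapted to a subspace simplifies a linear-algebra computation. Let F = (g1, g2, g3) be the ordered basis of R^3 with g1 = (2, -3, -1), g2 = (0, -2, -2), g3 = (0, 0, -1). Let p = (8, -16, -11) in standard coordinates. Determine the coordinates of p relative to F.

We seek scalars with c_1 g1 + ... + c_3 g3 = p; equivalently solve M c = p where the columns of M are g1, ..., g3.
Row-reducing the augmented matrix [M | p] gives c = (4, 2, 3).
Check: 4g1 + 2g2 + 3g3 = (8, -16, -11).

(4, 2, 3)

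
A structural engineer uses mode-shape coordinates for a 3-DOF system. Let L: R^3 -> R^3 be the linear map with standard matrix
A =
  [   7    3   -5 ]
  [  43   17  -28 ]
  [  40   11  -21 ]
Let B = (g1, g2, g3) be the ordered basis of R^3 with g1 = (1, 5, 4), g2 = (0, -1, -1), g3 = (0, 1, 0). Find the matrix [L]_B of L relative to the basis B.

The j-th column of [L]_B is [L(gj)]_B.
L(g1) = A g1 = (2, 16, 11) = 2g1 - 3g2 + 3g3, so column 1 is (2, -3, 3).
Repeating for g2, g3 and assembling the columns gives [[2, 2, 3], [-3, -2, 1], [3, -1, 3]].

[[2, 2, 3], [-3, -2, 1], [3, -1, 3]]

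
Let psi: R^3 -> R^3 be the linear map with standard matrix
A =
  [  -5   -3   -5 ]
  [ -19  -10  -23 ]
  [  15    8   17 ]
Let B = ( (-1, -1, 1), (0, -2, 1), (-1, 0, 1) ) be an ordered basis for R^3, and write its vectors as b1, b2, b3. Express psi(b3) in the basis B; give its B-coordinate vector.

(0, 2, 0)

Compute psi(b3) = A b3 = (0, -4, 2) in standard coordinates.
Then write this in B-coordinates: solve for y in y_1 b1 + ... + y_3 b3 = (0, -4, 2).
This gives y = (0, 2, 0), which is column 3 of [psi]_B.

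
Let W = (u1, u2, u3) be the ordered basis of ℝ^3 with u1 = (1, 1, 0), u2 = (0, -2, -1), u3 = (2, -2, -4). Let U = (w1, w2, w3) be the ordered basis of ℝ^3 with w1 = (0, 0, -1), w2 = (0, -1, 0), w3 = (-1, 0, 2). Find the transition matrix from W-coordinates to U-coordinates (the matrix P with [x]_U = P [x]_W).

[[-2, 1, 0], [-1, 2, 2], [-1, 0, -2]]

Column j of P is [uj]_U, since P maps W-coordinates to U-coordinates.
Expressing u1 in U: u1 = -2w1 - w2 - w3, so column 1 of P is (-2, -1, -1).
Doing the same for each uj gives P = [[-2, 1, 0], [-1, 2, 2], [-1, 0, -2]].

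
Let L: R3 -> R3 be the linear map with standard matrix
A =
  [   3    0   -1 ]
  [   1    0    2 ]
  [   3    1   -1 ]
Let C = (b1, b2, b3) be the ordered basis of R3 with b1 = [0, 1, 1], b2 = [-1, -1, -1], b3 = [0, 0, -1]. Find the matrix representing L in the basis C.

[[3, -1, -3], [1, 2, -1], [2, 0, -3]]

The j-th column of [L]_C is [L(bj)]_C.
L(b1) = A b1 = [-1, 2, 0] = 3b1 + b2 + 2b3, so column 1 is [3, 1, 2].
Repeating for b2, b3 and assembling the columns gives [[3, -1, -3], [1, 2, -1], [2, 0, -3]].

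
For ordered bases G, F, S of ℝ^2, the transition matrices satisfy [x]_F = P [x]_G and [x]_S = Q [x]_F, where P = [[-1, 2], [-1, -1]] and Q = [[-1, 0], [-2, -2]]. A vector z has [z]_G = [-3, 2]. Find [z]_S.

[-7, -16]

Apply P to get F-coordinates [7, 1], then Q to get S-coordinates.
The result is [z]_S = [-7, -16].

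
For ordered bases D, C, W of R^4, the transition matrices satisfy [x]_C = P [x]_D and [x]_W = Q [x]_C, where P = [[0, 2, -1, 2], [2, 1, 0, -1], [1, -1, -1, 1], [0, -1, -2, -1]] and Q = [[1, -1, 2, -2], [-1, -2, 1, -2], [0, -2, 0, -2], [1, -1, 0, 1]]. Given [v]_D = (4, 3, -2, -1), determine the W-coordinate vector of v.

Apply P to get C-coordinates (6, 12, 2, 2), then Q to get W-coordinates.
The result is [v]_W = (-6, -32, -28, -4).

(-6, -32, -28, -4)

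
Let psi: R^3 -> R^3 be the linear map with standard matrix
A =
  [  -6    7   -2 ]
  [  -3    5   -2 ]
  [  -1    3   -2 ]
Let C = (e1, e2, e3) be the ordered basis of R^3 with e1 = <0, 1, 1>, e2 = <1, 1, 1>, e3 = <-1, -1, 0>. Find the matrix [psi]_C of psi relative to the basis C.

[[-2, 1, -1], [3, -1, -1], [-2, 0, 0]]

With P the matrix whose columns are e1, ..., e3, [psi]_C = P^(-1) A P.
Column by column: psi(e1) = A e1 = <5, 3, 1>; its C-coordinates <-2, 3, -2> give column 1.
Continuing for each basis vector yields [psi]_C = [[-2, 1, -1], [3, -1, -1], [-2, 0, 0]].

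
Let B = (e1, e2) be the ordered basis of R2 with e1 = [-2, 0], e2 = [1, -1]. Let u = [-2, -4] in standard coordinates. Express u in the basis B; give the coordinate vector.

Write u = c_1 e1 + c_2 e2 and solve for the c_i.
System: -2c_1 + c_2 = -2, 0c_1 - c_2 = -4; solving gives c_1 = 3, c_2 = 4.
Check: 3e1 + 4e2 = [-2, -4].

[3, 4]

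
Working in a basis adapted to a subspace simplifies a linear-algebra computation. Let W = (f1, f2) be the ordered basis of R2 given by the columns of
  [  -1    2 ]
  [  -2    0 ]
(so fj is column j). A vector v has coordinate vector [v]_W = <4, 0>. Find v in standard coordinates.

<-4, -8>

By definition v = 4f1 + 0·f2.
Summing componentwise gives <-4, -8>.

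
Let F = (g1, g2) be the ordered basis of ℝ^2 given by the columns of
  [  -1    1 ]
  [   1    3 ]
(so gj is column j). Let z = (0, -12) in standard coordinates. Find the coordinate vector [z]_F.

(-3, -3)

Write z = c_1 g1 + c_2 g2 and solve for the c_i.
System: -c_1 + c_2 = 0, c_1 + 3c_2 = -12; solving gives c_1 = -3, c_2 = -3.
Check: -3g1 - 3g2 = (0, -12).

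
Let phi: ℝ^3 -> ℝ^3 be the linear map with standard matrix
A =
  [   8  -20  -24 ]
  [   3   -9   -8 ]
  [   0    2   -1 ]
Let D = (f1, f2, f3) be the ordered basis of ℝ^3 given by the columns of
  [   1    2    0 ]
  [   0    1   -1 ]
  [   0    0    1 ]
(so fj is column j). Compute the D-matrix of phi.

[[2, -2, 0], [3, -1, -2], [0, 2, -3]]

Let P have columns f1, ..., f3. Then [phi]_D = P^(-1) A P.
Here det P = 1, so P^(-1) is integer; computing A P first and then P^(-1)(A P) gives [[2, -2, 0], [3, -1, -2], [0, 2, -3]].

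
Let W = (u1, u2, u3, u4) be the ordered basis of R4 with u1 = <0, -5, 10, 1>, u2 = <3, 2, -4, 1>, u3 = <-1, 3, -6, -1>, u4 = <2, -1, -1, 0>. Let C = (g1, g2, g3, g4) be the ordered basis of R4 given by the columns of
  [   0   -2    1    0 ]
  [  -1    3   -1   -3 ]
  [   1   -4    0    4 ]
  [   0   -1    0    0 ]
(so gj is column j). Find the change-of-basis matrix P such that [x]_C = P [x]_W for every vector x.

[[-2, 0, 2, -1], [-1, -1, 1, 0], [-2, 1, 1, 2], [2, -2, -1, 0]]

Let M have columns uj and N have columns gj. Then for every x, N [x]_C = x = M [x]_W, so P = N^(-1) M.
Since det N = -1, N^(-1) has integer entries; multiplying gives P = [[-2, 0, 2, -1], [-1, -1, 1, 0], [-2, 1, 1, 2], [2, -2, -1, 0]].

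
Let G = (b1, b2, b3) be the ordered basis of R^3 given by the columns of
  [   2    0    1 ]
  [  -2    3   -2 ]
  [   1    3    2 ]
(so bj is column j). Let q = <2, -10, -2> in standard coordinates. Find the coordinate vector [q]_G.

[q]_G is the unique c with M c = q, where M has columns b1, ..., b3.
Row-reducing the augmented matrix [M | q] gives c = (0, -2, 2).
Check: 0·b1 - 2b2 + 2b3 = <2, -10, -2>.

<0, -2, 2>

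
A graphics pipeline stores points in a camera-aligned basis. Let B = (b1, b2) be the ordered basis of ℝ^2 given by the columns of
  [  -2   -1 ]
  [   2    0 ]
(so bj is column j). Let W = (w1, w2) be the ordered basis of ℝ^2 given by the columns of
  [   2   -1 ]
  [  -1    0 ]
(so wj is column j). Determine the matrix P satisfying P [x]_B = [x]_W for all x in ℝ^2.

[[-2, 0], [-2, 1]]

Let M have columns bj and N have columns wj. Then for every x, N [x]_W = x = M [x]_B, so P = N^(-1) M.
Since det N = -1, N^(-1) has integer entries; multiplying gives P = [[-2, 0], [-2, 1]].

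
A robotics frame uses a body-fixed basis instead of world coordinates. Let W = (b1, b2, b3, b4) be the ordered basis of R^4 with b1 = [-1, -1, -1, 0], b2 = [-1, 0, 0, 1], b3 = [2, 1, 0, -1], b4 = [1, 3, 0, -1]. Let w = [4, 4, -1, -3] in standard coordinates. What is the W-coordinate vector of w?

Write w = c_1 b1 + ... + c_4 b4 and solve for the c_i.
Gaussian elimination on [M | w] yields c = (1, 0, 2, 1).
Check: b1 + 0·b2 + 2b3 + b4 = [4, 4, -1, -3].

[1, 0, 2, 1]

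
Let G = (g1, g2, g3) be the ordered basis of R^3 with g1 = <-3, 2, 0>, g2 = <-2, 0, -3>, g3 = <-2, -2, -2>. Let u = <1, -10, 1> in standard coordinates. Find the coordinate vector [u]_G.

<-1, -3, 4>

[u]_G is the unique c with M c = u, where M has columns g1, ..., g3.
Row-reducing the augmented matrix [M | u] gives c = (-1, -3, 4).
Check: -g1 - 3g2 + 4g3 = <1, -10, 1>.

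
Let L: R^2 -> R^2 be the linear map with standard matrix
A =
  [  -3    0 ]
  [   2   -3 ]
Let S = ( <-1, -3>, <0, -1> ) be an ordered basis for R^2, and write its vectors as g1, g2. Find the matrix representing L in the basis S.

The j-th column of [L]_S is [L(gj)]_S.
L(g1) = A g1 = <3, 7> = -3g1 + 2g2, so column 1 is <-3, 2>.
Repeating for g2 and assembling the columns gives [[-3, 0], [2, -3]].

[[-3, 0], [2, -3]]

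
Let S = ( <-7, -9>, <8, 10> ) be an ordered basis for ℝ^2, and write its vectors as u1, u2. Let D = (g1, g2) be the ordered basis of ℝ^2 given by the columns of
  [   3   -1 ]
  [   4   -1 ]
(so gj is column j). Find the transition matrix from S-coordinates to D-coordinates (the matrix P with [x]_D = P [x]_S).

Let M have columns uj and N have columns gj. Then for every x, N [x]_D = x = M [x]_S, so P = N^(-1) M.
Since det N = 1, N^(-1) has integer entries; multiplying gives P = [[-2, 2], [1, -2]].

[[-2, 2], [1, -2]]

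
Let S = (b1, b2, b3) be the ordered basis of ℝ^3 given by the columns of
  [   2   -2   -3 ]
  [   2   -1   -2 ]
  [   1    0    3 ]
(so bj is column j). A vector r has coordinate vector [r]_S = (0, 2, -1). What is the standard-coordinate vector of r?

r = M [r]_S, where M has columns b1, ..., b3.
Carrying out the matrix-vector product, r = (-1, 0, -3).

(-1, 0, -3)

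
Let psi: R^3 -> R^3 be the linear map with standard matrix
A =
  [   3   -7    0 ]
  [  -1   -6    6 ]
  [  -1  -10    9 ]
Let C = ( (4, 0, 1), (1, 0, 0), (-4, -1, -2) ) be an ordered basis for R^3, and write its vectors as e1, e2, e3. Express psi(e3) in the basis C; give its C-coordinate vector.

Column 3 of [psi]_C is the C-coordinate vector of psi(e3).
In standard coordinates psi(e3) = A e3 = (-5, -2, -4).
Converting to C: (-5, -2, -4) = 0·e1 + 3e2 + 2e3, so the coordinate vector is (0, 3, 2).

(0, 3, 2)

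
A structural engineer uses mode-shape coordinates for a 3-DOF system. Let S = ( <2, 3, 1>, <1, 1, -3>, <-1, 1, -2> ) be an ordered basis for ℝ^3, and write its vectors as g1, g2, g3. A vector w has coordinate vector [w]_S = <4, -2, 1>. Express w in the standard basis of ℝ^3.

The coordinates say w = 4g1 - 2g2 + g3; adding the scaled basis vectors gives <5, 11, 8>.

<5, 11, 8>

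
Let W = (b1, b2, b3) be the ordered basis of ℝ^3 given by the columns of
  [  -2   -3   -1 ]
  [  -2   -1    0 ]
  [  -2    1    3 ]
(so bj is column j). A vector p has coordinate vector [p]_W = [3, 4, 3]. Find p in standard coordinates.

[-21, -10, 7]

By definition p = 3b1 + 4b2 + 3b3.
Summing componentwise gives [-21, -10, 7].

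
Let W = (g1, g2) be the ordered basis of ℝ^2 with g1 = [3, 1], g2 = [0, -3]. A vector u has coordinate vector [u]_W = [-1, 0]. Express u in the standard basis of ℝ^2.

[-3, -1]

By definition u = -g1 + 0·g2.
Summing componentwise gives [-3, -1].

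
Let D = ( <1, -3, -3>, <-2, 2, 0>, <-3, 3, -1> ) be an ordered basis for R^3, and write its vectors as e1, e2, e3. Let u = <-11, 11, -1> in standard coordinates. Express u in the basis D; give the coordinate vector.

<0, 4, 1>

[u]_D is the unique c with M c = u, where M has columns e1, ..., e3.
Row-reducing the augmented matrix [M | u] gives c = (0, 4, 1).
Check: 0·e1 + 4e2 + e3 = <-11, 11, -1>.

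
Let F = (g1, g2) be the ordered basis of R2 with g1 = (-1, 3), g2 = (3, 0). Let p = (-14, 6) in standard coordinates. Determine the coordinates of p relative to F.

(2, -4)

[p]_F is the unique c with M c = p, where M has columns g1, g2.
System: -c_1 + 3c_2 = -14, 3c_1 + 0c_2 = 6; solving gives c_1 = 2, c_2 = -4.
Check: 2g1 - 4g2 = (-14, 6).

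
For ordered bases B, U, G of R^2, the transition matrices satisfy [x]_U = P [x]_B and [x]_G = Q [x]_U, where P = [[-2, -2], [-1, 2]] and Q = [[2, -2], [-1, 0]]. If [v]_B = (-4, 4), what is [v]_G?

(-24, 0)

First [v]_U = P [v]_B = (0, 12).
Then [v]_G = Q [v]_U = (-24, 0).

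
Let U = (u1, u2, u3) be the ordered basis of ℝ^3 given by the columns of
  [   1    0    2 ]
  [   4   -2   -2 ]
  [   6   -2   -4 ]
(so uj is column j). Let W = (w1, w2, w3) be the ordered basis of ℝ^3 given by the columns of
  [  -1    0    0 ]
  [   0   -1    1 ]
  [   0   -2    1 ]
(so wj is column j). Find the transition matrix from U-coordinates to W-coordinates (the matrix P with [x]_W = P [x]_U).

[[-1, 0, -2], [-2, 0, 2], [2, -2, 0]]

Let M have columns uj and N have columns wj. Then for every x, N [x]_W = x = M [x]_U, so P = N^(-1) M.
Since det N = -1, N^(-1) has integer entries; multiplying gives P = [[-1, 0, -2], [-2, 0, 2], [2, -2, 0]].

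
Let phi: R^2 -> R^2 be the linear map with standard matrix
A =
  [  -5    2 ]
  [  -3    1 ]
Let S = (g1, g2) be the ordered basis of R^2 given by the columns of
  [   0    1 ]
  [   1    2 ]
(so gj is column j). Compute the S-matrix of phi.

Let P have columns g1, g2. Then [phi]_S = P^(-1) A P.
Here det P = -1, so P^(-1) is integer; computing A P first and then P^(-1)(A P) gives [[-3, 1], [2, -1]].

[[-3, 1], [2, -1]]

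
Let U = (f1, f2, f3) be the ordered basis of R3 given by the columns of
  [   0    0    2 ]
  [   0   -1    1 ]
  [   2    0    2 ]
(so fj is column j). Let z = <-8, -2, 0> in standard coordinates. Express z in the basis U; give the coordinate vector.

<4, -2, -4>

[z]_U is the unique c with M c = z, where M has columns f1, ..., f3.
Row-reducing the augmented matrix [M | z] gives c = (4, -2, -4).
Check: 4f1 - 2f2 - 4f3 = <-8, -2, 0>.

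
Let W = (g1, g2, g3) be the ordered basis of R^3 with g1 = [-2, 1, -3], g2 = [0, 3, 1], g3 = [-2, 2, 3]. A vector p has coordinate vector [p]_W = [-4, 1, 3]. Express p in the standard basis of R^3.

[2, 5, 22]

By definition p = -4g1 + g2 + 3g3.
Summing componentwise gives [2, 5, 22].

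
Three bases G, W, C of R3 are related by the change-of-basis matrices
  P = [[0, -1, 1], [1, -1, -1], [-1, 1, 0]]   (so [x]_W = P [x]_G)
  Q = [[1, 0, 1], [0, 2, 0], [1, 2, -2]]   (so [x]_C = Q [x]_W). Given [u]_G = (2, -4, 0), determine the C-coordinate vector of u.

(-2, 12, 28)

Apply P to get W-coordinates (4, 6, -6), then Q to get C-coordinates.
The result is [u]_C = (-2, 12, 28).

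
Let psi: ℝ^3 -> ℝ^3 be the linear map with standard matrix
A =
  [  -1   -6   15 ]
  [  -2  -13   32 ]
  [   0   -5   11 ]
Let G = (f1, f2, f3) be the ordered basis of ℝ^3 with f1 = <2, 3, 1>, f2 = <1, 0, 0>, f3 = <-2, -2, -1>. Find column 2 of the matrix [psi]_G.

<-2, -1, -2>

Compute psi(f2) = A f2 = <-1, -2, 0> in standard coordinates.
Then write this in G-coordinates: solve for y in y_1 f1 + ... + y_3 f3 = <-1, -2, 0>.
This gives y = <-2, -1, -2>, which is column 2 of [psi]_G.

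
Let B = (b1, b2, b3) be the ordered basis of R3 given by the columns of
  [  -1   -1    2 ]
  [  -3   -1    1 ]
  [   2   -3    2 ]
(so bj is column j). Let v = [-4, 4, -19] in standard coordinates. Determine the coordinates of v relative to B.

We seek scalars with c_1 b1 + ... + c_3 b3 = v; equivalently solve M c = v where the columns of M are b1, ..., b3.
Solving this 3x3 system gives c = (-3, 3, -2).
Check: -3b1 + 3b2 - 2b3 = [-4, 4, -19].

[-3, 3, -2]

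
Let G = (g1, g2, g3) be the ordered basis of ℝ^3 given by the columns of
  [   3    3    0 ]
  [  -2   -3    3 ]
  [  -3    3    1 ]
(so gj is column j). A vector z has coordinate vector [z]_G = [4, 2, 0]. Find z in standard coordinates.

By definition z = 4g1 + 2g2 + 0·g3.
Summing componentwise gives [18, -14, -6].

[18, -14, -6]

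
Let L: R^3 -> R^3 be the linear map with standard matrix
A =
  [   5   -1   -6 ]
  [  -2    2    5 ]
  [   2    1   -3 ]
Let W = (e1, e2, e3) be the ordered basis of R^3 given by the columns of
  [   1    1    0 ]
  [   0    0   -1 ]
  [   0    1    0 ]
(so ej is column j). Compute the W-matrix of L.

With P the matrix whose columns are e1, ..., e3, [L]_W = P^(-1) A P.
Column by column: L(e1) = A e1 = <5, -2, 2>; its W-coordinates <3, 2, 2> give column 1.
Continuing for each basis vector yields [L]_W = [[3, 0, 2], [2, -1, -1], [2, -3, 2]].

[[3, 0, 2], [2, -1, -1], [2, -3, 2]]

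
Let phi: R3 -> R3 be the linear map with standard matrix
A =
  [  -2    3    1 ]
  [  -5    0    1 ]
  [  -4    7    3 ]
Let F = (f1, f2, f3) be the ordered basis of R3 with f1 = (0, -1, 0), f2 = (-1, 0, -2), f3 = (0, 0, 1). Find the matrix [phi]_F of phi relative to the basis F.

With P the matrix whose columns are f1, ..., f3, [phi]_F = P^(-1) A P.
Column by column: phi(f1) = A f1 = (-3, 0, -7); its F-coordinates (0, 3, -1) give column 1.
Continuing for each basis vector yields [phi]_F = [[0, -3, -1], [3, 0, -1], [-1, -2, 1]].

[[0, -3, -1], [3, 0, -1], [-1, -2, 1]]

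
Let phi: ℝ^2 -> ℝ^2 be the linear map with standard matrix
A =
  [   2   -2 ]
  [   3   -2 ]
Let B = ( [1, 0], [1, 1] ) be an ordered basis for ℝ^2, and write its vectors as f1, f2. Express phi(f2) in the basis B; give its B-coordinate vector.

Column 2 of [phi]_B is the B-coordinate vector of phi(f2).
In standard coordinates phi(f2) = A f2 = [0, 1].
Converting to B: [0, 1] = -f1 + f2, so the coordinate vector is [-1, 1].

[-1, 1]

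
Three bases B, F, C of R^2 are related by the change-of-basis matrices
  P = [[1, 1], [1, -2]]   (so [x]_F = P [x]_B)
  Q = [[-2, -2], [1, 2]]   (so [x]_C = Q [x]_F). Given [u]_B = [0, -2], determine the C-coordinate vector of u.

[-4, 6]

First [u]_F = P [u]_B = [-2, 4].
Then [u]_C = Q [u]_F = [-4, 6].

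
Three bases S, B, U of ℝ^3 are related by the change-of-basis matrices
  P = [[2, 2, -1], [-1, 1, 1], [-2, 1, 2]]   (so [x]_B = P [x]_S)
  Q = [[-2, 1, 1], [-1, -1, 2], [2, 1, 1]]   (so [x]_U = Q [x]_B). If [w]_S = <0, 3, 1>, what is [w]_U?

<-1, 1, 19>

Composing the changes, [w]_U = Q P [w]_S.
Q P = [[-7, -2, 5], [-5, -1, 4], [1, 6, 1]]; applying this to <0, 3, 1> gives <-1, 1, 19>.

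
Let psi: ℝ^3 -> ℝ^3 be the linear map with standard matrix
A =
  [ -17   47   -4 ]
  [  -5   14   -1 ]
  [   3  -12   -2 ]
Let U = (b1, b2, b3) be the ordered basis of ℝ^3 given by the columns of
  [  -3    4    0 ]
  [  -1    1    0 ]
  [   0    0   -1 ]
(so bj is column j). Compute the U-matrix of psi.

[[0, 3, 0], [1, -3, 1], [-3, 0, -2]]

With P the matrix whose columns are b1, ..., b3, [psi]_U = P^(-1) A P.
Column by column: psi(b1) = A b1 = <4, 1, 3>; its U-coordinates <0, 1, -3> give column 1.
Continuing for each basis vector yields [psi]_U = [[0, 3, 0], [1, -3, 1], [-3, 0, -2]].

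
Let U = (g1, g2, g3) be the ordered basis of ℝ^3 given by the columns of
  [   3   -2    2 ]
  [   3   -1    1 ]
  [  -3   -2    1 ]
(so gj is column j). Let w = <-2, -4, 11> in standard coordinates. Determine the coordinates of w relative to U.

<-2, -3, -1>

Write w = c_1 g1 + ... + c_3 g3 and solve for the c_i.
Gaussian elimination on [M | w] yields c = (-2, -3, -1).
Check: -2g1 - 3g2 - g3 = <-2, -4, 11>.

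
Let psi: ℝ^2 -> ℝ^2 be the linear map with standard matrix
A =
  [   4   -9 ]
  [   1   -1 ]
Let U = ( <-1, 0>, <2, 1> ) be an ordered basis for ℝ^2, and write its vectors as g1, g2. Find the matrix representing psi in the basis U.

Let P have columns g1, g2. Then [psi]_U = P^(-1) A P.
Here det P = -1, so P^(-1) is integer; computing A P first and then P^(-1)(A P) gives [[2, 3], [-1, 1]].

[[2, 3], [-1, 1]]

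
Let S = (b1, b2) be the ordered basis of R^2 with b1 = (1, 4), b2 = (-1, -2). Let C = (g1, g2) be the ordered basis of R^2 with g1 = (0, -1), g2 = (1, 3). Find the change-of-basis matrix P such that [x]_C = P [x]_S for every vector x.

Column j of P is [bj]_C, since P maps S-coordinates to C-coordinates.
Expressing b1 in C: b1 = -g1 + g2, so column 1 of P is (-1, 1).
Doing the same for each bj gives P = [[-1, -1], [1, -1]].

[[-1, -1], [1, -1]]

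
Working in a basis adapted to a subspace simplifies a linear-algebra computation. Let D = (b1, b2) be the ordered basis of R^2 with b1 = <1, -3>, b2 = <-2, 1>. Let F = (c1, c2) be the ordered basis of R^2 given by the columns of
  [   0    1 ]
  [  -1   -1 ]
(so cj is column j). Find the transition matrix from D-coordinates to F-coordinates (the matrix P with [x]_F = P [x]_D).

Column j of P is [bj]_F, since P maps D-coordinates to F-coordinates.
Expressing b1 in F: b1 = 2c1 + c2, so column 1 of P is <2, 1>.
Doing the same for each bj gives P = [[2, 1], [1, -2]].

[[2, 1], [1, -2]]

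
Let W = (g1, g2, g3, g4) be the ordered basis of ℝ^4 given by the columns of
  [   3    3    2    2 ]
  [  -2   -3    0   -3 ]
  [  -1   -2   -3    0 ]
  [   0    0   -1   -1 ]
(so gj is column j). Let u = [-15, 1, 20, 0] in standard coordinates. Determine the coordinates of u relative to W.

[-2, -3, -4, 4]

We seek scalars with c_1 g1 + ... + c_4 g4 = u; equivalently solve M c = u where the columns of M are g1, ..., g4.
Solving this 4x4 system gives c = (-2, -3, -4, 4).
Check: -2g1 - 3g2 - 4g3 + 4g4 = [-15, 1, 20, 0].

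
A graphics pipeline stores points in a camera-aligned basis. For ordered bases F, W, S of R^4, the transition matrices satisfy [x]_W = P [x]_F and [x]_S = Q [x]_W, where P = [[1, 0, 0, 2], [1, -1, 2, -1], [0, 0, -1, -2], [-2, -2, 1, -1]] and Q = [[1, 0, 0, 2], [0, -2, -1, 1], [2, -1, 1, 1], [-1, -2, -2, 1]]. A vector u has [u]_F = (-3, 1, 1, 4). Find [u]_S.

(7, 22, 8, 26)

Composing the changes, [u]_S = Q P [u]_F.
Q P = [[-3, -4, 2, 0], [-4, 0, -2, 3], [-1, -1, -2, 2], [-5, 0, -1, 3]]; applying this to (-3, 1, 1, 4) gives (7, 22, 8, 26).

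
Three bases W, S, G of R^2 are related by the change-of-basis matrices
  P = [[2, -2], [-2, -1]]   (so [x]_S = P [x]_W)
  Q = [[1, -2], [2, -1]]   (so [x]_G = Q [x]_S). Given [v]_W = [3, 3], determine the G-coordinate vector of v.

[18, 9]

Composing the changes, [v]_G = Q P [v]_W.
Q P = [[6, 0], [6, -3]]; applying this to [3, 3] gives [18, 9].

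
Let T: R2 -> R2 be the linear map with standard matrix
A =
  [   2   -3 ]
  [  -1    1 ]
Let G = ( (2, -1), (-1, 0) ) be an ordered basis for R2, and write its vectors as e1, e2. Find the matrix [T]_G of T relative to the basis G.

[[3, -1], [-1, 0]]

With P the matrix whose columns are e1, e2, [T]_G = P^(-1) A P.
Column by column: T(e1) = A e1 = (7, -3); its G-coordinates (3, -1) give column 1.
Continuing for each basis vector yields [T]_G = [[3, -1], [-1, 0]].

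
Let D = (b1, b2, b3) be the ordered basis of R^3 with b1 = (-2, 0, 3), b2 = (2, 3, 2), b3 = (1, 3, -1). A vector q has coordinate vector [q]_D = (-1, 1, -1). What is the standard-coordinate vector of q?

q = M [q]_D, where M has columns b1, ..., b3.
Carrying out the matrix-vector product, q = (3, 0, 0).

(3, 0, 0)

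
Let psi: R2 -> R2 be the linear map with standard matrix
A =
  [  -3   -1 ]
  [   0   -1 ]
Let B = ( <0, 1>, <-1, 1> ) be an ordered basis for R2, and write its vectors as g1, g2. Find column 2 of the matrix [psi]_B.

Compute psi(g2) = A g2 = <2, -1> in standard coordinates.
Then write this in B-coordinates: solve for y in y_1 g1 + y_2 g2 = <2, -1>.
This gives y = <1, -2>, which is column 2 of [psi]_B.

<1, -2>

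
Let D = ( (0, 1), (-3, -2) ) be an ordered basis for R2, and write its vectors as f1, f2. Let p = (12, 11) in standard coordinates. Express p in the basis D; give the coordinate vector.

Write p = c_1 f1 + c_2 f2 and solve for the c_i.
System: 0c_1 - 3c_2 = 12, c_1 - 2c_2 = 11; solving gives c_1 = 3, c_2 = -4.
Check: 3f1 - 4f2 = (12, 11).

(3, -4)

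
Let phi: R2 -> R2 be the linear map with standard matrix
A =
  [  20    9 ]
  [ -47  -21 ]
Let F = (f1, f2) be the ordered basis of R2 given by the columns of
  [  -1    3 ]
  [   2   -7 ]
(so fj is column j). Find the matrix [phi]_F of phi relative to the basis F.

[[-1, 3], [-1, 0]]

With P the matrix whose columns are f1, f2, [phi]_F = P^(-1) A P.
Column by column: phi(f1) = A f1 = <-2, 5>; its F-coordinates <-1, -1> give column 1.
Continuing for each basis vector yields [phi]_F = [[-1, 3], [-1, 0]].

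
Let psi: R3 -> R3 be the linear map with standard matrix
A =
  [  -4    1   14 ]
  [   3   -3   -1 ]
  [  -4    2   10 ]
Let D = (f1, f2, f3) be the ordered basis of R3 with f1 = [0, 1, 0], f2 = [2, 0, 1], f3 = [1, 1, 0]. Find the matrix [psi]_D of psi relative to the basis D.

[[0, 3, -1], [2, 2, -2], [-3, 2, 1]]

With P the matrix whose columns are f1, ..., f3, [psi]_D = P^(-1) A P.
Column by column: psi(f1) = A f1 = [1, -3, 2]; its D-coordinates [0, 2, -3] give column 1.
Continuing for each basis vector yields [psi]_D = [[0, 3, -1], [2, 2, -2], [-3, 2, 1]].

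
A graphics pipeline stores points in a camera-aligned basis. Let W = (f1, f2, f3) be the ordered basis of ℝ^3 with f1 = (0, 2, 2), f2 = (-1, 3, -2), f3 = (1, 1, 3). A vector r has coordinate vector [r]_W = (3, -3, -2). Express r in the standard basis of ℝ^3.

(1, -5, 6)

By definition r = 3f1 - 3f2 - 2f3.
Summing componentwise gives (1, -5, 6).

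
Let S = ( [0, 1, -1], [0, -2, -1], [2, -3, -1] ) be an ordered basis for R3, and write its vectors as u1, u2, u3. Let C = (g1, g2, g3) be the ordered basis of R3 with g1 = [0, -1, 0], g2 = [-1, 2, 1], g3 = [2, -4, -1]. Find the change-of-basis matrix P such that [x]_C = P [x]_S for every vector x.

Column j of P is [uj]_C, since P maps S-coordinates to C-coordinates.
Expressing u1 in C: u1 = -g1 - 2g2 - g3, so column 1 of P is [-1, -2, -1].
Doing the same for each uj gives P = [[-1, 2, -1], [-2, -2, 0], [-1, -1, 1]].

[[-1, 2, -1], [-2, -2, 0], [-1, -1, 1]]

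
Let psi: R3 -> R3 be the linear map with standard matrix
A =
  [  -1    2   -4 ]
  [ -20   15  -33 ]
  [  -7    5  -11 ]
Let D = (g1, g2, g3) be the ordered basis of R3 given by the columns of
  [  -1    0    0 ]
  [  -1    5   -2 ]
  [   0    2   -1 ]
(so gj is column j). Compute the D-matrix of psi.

[[1, -2, 0], [2, 1, 1], [2, -1, 1]]

Let P have columns g1, ..., g3. Then [psi]_D = P^(-1) A P.
Here det P = 1, so P^(-1) is integer; computing A P first and then P^(-1)(A P) gives [[1, -2, 0], [2, 1, 1], [2, -1, 1]].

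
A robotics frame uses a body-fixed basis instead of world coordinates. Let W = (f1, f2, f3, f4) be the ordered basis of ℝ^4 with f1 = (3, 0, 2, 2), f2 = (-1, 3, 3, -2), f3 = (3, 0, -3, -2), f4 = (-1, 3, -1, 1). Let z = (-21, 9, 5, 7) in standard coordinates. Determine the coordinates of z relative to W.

[z]_W is the unique c with M c = z, where M has columns f1, ..., f4.
Solving this 4x4 system gives c = (-2, 0, -4, 3).
Check: -2f1 + 0·f2 - 4f3 + 3f4 = (-21, 9, 5, 7).

(-2, 0, -4, 3)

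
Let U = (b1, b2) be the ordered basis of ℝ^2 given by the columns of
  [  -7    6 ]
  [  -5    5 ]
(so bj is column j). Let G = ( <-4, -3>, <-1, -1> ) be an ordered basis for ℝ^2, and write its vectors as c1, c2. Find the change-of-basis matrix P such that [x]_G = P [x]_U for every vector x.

[[2, -1], [-1, -2]]

Take x = bj: its U-coordinates are the j-th standard unit vector, so P e_j — column j of P — equals [bj]_G.
b1 = 2c1 - c2, giving column 1 = <2, -1>; repeating for each j gives P = [[2, -1], [-1, -2]].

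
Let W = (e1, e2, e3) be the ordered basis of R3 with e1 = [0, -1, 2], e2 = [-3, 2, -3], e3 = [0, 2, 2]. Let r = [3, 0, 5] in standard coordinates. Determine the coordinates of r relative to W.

Write r = c_1 e1 + ... + c_3 e3 and solve for the c_i.
Row-reducing the augmented matrix [M | r] gives c = (0, -1, 1).
Check: 0·e1 - e2 + e3 = [3, 0, 5].

[0, -1, 1]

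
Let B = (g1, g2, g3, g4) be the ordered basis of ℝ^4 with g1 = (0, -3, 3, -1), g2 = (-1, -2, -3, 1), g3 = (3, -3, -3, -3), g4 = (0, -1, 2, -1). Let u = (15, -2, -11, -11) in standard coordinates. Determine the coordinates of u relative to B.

(0, -3, 4, -4)

We seek scalars with c_1 g1 + ... + c_4 g4 = u; equivalently solve M c = u where the columns of M are g1, ..., g4.
Solving this 4x4 system gives c = (0, -3, 4, -4).
Check: 0·g1 - 3g2 + 4g3 - 4g4 = (15, -2, -11, -11).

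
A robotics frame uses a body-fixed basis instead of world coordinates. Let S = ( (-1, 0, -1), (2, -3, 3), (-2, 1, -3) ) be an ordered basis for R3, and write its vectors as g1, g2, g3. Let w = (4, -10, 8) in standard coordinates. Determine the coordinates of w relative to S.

[w]_S is the unique c with M c = w, where M has columns g1, ..., g3.
Gaussian elimination on [M | w] yields c = (4, 3, -1).
Check: 4g1 + 3g2 - g3 = (4, -10, 8).

(4, 3, -1)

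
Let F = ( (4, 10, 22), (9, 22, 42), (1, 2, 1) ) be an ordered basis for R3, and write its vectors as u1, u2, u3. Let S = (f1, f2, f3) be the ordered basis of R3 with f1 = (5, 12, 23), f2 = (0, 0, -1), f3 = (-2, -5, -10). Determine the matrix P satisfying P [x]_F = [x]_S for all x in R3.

Take x = uj: its F-coordinates are the j-th standard unit vector, so P e_j — column j of P — equals [uj]_S.
u1 = 0·f1 - 2f2 - 2f3, giving column 1 = (0, -2, -2); repeating for each j gives P = [[0, 1, 1], [-2, 1, 2], [-2, -2, 2]].

[[0, 1, 1], [-2, 1, 2], [-2, -2, 2]]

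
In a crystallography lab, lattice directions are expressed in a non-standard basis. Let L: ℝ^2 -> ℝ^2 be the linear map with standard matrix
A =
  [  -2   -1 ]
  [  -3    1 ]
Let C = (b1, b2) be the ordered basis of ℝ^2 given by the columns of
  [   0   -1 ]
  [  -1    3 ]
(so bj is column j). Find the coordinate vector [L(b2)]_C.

<-3, 1>

Column 2 of [L]_C is the C-coordinate vector of L(b2).
In standard coordinates L(b2) = A b2 = <-1, 6>.
Converting to C: <-1, 6> = -3b1 + b2, so the coordinate vector is <-3, 1>.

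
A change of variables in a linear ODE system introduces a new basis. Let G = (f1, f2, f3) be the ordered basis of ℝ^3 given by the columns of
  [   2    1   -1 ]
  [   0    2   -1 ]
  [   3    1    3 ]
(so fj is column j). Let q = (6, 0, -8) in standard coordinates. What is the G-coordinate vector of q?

We seek scalars with c_1 f1 + ... + c_3 f3 = q; equivalently solve M c = q where the columns of M are f1, ..., f3.
Gaussian elimination on [M | q] yields c = (2, -2, -4).
Check: 2f1 - 2f2 - 4f3 = (6, 0, -8).

(2, -2, -4)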